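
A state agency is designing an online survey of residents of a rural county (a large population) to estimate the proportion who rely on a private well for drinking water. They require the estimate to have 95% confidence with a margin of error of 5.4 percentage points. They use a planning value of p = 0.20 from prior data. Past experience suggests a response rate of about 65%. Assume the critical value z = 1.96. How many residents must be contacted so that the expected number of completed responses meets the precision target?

Completed interviews needed: n₀ = 1.96² × 0.1600 / 0.054² ≈ 210.79 → 211.
At a 65% response rate, contacts needed = 211 / 0.65 ≈ 324.62 → 325.

325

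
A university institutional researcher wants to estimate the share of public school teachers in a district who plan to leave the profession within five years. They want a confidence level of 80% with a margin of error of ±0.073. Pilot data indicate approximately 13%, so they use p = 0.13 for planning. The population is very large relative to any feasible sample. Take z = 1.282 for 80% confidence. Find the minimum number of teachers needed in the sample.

With p = 0.13, p(1−p) = 0.1131.
n = z²·p(1−p)/E² = 1.282² × 0.1131 / 0.073² = 1.6435 × 0.1131 / 0.005329 ≈ 34.88.
Rounding up gives n = 35.

35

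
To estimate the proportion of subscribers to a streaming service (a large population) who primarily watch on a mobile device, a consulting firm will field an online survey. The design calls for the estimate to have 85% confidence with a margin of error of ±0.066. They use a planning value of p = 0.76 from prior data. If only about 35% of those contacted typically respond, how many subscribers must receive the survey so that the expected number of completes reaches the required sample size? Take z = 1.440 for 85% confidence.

Completed interviews needed: n₀ = 1.440² × 0.1824 / 0.066² ≈ 86.83 → 87.
At a 35% response rate, contacts needed = 87 / 0.35 ≈ 248.57 → 249.

249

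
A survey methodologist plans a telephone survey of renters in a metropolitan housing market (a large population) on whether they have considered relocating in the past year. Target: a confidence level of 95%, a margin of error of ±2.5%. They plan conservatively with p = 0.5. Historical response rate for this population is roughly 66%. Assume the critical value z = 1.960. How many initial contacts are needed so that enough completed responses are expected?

Completed interviews needed: n₀ = 1.960² × 0.2500 / 0.025² ≈ 1536.64 → 1537.
At a 66% response rate, contacts needed = 1537 / 0.66 ≈ 2328.79 → 2329.

2329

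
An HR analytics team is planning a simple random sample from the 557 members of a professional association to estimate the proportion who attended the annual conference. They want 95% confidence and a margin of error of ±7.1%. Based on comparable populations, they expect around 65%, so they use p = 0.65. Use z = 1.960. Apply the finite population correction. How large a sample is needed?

Unadjusted: n₀ = 1.960² × 0.65 × 0.35 / 0.071² ≈ 173.37, so n₀ = 174.
Finite population correction with N = 557: n = n₀ / (1 + (n₀−1)/N) = 174 / (1 + 173/557) = 174 / 1.3106 ≈ 132.76.
Rounding up, n = 133.

133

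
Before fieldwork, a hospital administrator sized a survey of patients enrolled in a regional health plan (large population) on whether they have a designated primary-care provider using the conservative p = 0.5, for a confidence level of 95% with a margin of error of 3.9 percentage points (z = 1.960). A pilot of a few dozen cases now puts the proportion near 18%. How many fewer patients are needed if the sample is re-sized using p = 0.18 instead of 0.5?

Conservative (p = 0.5): n = 1.960² × 0.25 / 0.039² ≈ 631.43 → 632.
Using p = 0.18: p(1−p) = 0.1476, so n = 1.960² × 0.1476 / 0.039² ≈ 372.79 → 373.
Reduction: 632 − 373 = 259.

259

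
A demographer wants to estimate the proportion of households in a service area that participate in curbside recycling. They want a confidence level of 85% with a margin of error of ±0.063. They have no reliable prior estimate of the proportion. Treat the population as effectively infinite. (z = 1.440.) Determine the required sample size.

With no prior estimate, use p = 0.5, giving p(1−p) = 0.25.
n = z²·p(1−p)/E² = 1.440² × 0.2500 / 0.063² = 2.0736 × 0.2500 / 0.003969 ≈ 130.61.
Rounding up gives n = 131.

131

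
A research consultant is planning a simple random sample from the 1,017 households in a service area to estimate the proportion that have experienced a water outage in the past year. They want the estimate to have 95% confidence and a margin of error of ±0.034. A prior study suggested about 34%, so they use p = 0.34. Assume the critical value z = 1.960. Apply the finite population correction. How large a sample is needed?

431

Unadjusted: n₀ = 1.960² × 0.34 × 0.66 / 0.034² ≈ 745.72, so n₀ = 746.
Finite population correction with N = 1,017: n = n₀ / (1 + (n₀−1)/N) = 746 / (1 + 745/1017) = 746 / 1.7325 ≈ 430.58.
Rounding up, n = 431.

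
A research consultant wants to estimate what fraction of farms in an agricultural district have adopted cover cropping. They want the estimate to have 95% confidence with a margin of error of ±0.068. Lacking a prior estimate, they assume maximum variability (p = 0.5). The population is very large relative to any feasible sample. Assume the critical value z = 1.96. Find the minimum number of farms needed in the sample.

With p = 0.5, p(1−p) = 0.25.
n = z²·p(1−p)/E² = 1.96² × 0.2500 / 0.068² = 3.8416 × 0.2500 / 0.004624 ≈ 207.70.
Rounding up gives n = 208.

208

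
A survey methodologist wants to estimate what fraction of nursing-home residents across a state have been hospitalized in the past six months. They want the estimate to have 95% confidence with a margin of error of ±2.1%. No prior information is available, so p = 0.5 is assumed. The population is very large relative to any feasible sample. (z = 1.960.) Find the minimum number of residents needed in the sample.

2178

With p = 0.5, p(1−p) = 0.25.
n = z²·p(1−p)/E² = 1.960² × 0.2500 / 0.021² = 3.8416 × 0.2500 / 0.000441 ≈ 2177.78.
Rounding up gives n = 2178.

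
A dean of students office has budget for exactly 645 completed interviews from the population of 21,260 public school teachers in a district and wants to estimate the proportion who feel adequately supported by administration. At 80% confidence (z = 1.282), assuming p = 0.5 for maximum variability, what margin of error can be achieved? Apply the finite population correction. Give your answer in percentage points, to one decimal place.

2.5

Finite-population factor: (N−n)/(N−1) = (21260−645)/(21260−1) = 0.9697.
SE(p̂) = √[p(1−p)/n · (N−n)/(N−1)] = √[0.2500/645 × 0.9697] = 0.01939.
E = z × SE = 1.282 × 0.01939 = 0.02485 ≈ 2.5 percentage points.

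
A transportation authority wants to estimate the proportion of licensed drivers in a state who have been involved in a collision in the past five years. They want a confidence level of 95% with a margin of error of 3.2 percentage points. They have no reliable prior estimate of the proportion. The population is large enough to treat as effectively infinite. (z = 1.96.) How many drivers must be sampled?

With no prior estimate, use p = 0.5, giving p(1−p) = 0.25.
n = z²·p(1−p)/E² = 1.96² × 0.2500 / 0.032² = 3.8416 × 0.2500 / 0.001024 ≈ 937.89.
Rounding up gives n = 938.

938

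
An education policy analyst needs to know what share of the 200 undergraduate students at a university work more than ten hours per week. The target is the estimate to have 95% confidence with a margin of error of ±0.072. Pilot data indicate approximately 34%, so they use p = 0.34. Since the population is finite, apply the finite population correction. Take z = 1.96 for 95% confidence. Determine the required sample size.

92

Unadjusted: n₀ = 1.96² × 0.34 × 0.66 / 0.072² ≈ 166.29, so n₀ = 167.
Finite population correction with N = 200: n = n₀ / (1 + (n₀−1)/N) = 167 / (1 + 166/200) = 167 / 1.8300 ≈ 91.26.
Rounding up, n = 92.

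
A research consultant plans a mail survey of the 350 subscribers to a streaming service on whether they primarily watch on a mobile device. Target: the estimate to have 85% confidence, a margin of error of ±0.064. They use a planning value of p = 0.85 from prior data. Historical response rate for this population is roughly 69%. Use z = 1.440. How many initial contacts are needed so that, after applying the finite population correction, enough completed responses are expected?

Completed interviews needed (unadjusted): n₀ = 1.440² × 0.1275 / 0.064² ≈ 64.55 → 65.
FPC for N = 350: n = 65 / (1 + 64/350) = 65 / 1.1829 ≈ 54.95 → 55.
At a 69% response rate, contacts needed = 55 / 0.69 ≈ 79.71 → 80.

80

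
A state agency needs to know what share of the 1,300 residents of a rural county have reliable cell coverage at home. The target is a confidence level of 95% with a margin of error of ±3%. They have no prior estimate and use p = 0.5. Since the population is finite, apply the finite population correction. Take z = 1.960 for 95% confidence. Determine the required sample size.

587

Unadjusted: n₀ = 1.960² × 0.50 × 0.50 / 0.030² ≈ 1067.11, so n₀ = 1068.
Finite population correction with N = 1,300: n = n₀ / (1 + (n₀−1)/N) = 1068 / (1 + 1067/1300) = 1068 / 1.8208 ≈ 586.57.
Rounding up, n = 587.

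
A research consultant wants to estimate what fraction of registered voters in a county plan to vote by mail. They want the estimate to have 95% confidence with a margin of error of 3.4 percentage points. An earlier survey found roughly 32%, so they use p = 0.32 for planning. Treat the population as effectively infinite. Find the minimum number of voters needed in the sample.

For 95% confidence, z = 1.96.
With p = 0.32, p(1−p) = 0.2176.
n = z²·p(1−p)/E² = 1.96² × 0.2176 / 0.034² = 3.8416 × 0.2176 / 0.001156 ≈ 723.12.
Rounding up gives n = 724.

724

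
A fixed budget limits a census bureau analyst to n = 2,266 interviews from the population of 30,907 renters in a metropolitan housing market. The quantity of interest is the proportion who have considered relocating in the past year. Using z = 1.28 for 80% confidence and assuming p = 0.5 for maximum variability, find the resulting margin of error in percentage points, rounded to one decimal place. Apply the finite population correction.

1.3

Finite-population factor: (N−n)/(N−1) = (30907−2266)/(30907−1) = 0.9267.
SE(p̂) = √[p(1−p)/n · (N−n)/(N−1)] = √[0.2500/2266 × 0.9267] = 0.01011.
E = z × SE = 1.28 × 0.01011 = 0.01294 ≈ 1.3 percentage points.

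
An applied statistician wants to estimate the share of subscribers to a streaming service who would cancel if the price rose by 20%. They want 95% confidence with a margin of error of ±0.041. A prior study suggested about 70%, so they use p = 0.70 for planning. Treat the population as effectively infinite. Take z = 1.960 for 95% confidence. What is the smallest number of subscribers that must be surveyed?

480

With p = 0.70, p(1−p) = 0.2100.
n = z²·p(1−p)/E² = 1.960² × 0.2100 / 0.041² = 3.8416 × 0.2100 / 0.001681 ≈ 479.91.
Rounding up gives n = 480.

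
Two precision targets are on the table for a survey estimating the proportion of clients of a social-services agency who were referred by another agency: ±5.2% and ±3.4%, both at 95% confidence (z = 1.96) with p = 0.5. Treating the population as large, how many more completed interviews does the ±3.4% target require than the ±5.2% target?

475

At ±5.2%: n = 1.96² × 0.2500 / 0.052² ≈ 355.18 → 356.
At ±3.4%: n = 1.96² × 0.2500 / 0.034² ≈ 830.80 → 831.
Additional respondents: 831 − 356 = 475.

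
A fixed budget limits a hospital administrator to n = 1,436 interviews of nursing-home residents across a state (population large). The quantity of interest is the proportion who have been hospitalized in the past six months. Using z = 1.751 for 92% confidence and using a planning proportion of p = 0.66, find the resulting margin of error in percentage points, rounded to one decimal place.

SE(p̂) = √[p(1−p)/n] = √[0.2244/1436] = 0.01250.
E = z × SE = 1.751 × 0.01250 = 0.02189, or 2.2 percentage points.

2.2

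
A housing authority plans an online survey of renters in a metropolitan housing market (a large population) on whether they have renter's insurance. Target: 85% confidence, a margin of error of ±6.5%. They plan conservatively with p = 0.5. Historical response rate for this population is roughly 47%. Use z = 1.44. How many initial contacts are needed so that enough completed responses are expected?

262

Completed interviews needed: n₀ = 1.44² × 0.2500 / 0.065² ≈ 122.70 → 123.
At a 47% response rate, contacts needed = 123 / 0.47 ≈ 261.70 → 262.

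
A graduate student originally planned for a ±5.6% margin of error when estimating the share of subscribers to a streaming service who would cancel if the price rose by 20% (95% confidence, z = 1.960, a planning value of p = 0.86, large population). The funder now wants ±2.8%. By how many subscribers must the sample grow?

442

At ±5.6%: n = 1.960² × 0.1204 / 0.056² ≈ 147.49 → 148.
At ±2.8%: n = 1.960² × 0.1204 / 0.028² ≈ 589.96 → 590.
Additional respondents: 590 − 148 = 442.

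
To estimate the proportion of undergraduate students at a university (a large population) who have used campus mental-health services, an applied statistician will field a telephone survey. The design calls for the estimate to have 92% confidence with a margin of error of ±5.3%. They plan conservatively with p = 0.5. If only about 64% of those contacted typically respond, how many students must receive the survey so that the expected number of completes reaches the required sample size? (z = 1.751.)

Completed interviews needed: n₀ = 1.751² × 0.2500 / 0.053² ≈ 272.87 → 273.
At a 64% response rate, contacts needed = 273 / 0.64 ≈ 426.56 → 427.

427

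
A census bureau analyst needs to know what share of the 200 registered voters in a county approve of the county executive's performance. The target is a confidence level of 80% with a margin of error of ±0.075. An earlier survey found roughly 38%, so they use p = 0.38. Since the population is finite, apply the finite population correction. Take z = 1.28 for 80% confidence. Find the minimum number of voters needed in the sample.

Unadjusted: n₀ = 1.28² × 0.38 × 0.62 / 0.075² ≈ 68.62, so n₀ = 69.
Finite population correction with N = 200: n = n₀ / (1 + (n₀−1)/N) = 69 / (1 + 68/200) = 69 / 1.3400 ≈ 51.49.
Rounding up, n = 52.

52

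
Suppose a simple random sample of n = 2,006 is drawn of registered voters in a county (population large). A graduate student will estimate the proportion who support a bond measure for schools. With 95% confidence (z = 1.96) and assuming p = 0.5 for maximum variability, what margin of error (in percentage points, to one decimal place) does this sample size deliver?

2.2

SE(p̂) = √[p(1−p)/n] = √[0.2500/2006] = 0.01116.
E = z × SE = 1.96 × 0.01116 = 0.02188, or 2.2 percentage points.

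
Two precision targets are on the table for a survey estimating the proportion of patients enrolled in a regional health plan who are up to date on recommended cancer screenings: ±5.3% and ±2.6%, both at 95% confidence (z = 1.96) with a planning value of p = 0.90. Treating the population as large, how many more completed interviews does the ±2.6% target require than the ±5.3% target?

388

At ±5.3%: n = 1.96² × 0.0900 / 0.053² ≈ 123.08 → 124.
At ±2.6%: n = 1.96² × 0.0900 / 0.026² ≈ 511.46 → 512.
Additional respondents: 512 − 124 = 388.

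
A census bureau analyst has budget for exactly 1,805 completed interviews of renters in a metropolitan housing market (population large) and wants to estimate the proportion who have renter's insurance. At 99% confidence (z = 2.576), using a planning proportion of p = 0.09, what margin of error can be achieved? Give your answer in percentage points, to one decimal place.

1.7

SE(p̂) = √[p(1−p)/n] = √[0.0819/1805] = 0.00674.
E = z × SE = 2.576 × 0.00674 = 0.01735, or 1.7 percentage points.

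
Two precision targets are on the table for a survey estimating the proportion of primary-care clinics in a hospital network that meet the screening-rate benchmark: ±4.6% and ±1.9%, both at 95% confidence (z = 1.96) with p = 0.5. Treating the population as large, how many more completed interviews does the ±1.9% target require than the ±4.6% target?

2207

At ±4.6%: n = 1.96² × 0.2500 / 0.046² ≈ 453.88 → 454.
At ±1.9%: n = 1.96² × 0.2500 / 0.019² ≈ 2660.39 → 2661.
Additional respondents: 2661 − 454 = 2207.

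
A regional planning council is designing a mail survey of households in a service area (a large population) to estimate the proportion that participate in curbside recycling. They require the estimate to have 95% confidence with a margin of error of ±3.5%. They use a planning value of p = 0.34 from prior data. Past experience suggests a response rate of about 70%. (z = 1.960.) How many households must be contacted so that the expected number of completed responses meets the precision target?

Completed interviews needed: n₀ = 1.960² × 0.2244 / 0.035² ≈ 703.72 → 704.
At a 70% response rate, contacts needed = 704 / 0.70 ≈ 1005.71 → 1006.

1006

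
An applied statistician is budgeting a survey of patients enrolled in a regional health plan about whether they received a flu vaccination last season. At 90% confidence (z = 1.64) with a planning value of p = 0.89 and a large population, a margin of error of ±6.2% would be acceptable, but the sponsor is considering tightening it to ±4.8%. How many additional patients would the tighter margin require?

At ±6.2%: n = 1.64² × 0.0979 / 0.062² ≈ 68.50 → 69.
At ±4.8%: n = 1.64² × 0.0979 / 0.048² ≈ 114.28 → 115.
Additional respondents: 115 − 69 = 46.

46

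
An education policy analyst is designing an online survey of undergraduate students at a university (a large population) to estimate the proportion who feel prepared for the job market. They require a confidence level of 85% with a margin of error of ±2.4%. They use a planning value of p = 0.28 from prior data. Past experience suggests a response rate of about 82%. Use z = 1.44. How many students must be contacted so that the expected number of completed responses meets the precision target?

886

Completed interviews needed: n₀ = 1.44² × 0.2016 / 0.024² ≈ 725.76 → 726.
At an 82% response rate, contacts needed = 726 / 0.82 ≈ 885.37 → 886.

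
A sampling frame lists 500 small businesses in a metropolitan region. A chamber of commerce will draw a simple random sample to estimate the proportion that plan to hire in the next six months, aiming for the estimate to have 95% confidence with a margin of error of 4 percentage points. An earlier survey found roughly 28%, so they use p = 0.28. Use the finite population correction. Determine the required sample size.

247

For 95% confidence, z = 1.960.
Unadjusted: n₀ = 1.960² × 0.28 × 0.72 / 0.040² ≈ 484.04, so n₀ = 485.
Finite population correction with N = 500: n = n₀ / (1 + (n₀−1)/N) = 485 / (1 + 484/500) = 485 / 1.9680 ≈ 246.44.
Rounding up, n = 247.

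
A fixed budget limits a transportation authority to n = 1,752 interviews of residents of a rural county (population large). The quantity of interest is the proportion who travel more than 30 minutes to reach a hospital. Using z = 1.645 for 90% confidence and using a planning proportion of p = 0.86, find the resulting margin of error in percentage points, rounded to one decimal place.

SE(p̂) = √[p(1−p)/n] = √[0.1204/1752] = 0.00829.
E = z × SE = 1.645 × 0.00829 = 0.01364, or 1.4 percentage points.

1.4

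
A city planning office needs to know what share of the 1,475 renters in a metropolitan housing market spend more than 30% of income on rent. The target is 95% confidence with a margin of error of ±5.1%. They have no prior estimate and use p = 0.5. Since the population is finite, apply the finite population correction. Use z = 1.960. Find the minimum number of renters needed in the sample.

Unadjusted: n₀ = 1.960² × 0.50 × 0.50 / 0.051² ≈ 369.24, so n₀ = 370.
Finite population correction with N = 1,475: n = n₀ / (1 + (n₀−1)/N) = 370 / (1 + 369/1475) = 370 / 1.2502 ≈ 295.96.
Rounding up, n = 296.

296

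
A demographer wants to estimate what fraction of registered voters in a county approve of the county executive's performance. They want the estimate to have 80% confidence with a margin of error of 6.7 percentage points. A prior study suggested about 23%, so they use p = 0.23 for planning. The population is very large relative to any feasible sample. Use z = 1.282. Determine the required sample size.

With p = 0.23, p(1−p) = 0.1771.
n = z²·p(1−p)/E² = 1.282² × 0.1771 / 0.067² = 1.6435 × 0.1771 / 0.004489 ≈ 64.84.
Rounding up gives n = 65.

65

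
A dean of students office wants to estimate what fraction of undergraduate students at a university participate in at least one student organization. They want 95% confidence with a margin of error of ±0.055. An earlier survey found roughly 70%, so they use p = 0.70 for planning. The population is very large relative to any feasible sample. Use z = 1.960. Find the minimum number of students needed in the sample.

With p = 0.70, p(1−p) = 0.2100.
n = z²·p(1−p)/E² = 1.960² × 0.2100 / 0.055² = 3.8416 × 0.2100 / 0.003025 ≈ 266.69.
Rounding up gives n = 267.

267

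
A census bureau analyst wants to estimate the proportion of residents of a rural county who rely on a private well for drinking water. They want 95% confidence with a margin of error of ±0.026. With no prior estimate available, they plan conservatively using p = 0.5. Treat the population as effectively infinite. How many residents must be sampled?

For 95% confidence, z = 1.960.
With p = 0.5, p(1−p) = 0.25.
n = z²·p(1−p)/E² = 1.960² × 0.2500 / 0.026² = 3.8416 × 0.2500 / 0.000676 ≈ 1420.71.
Rounding up gives n = 1421.

1421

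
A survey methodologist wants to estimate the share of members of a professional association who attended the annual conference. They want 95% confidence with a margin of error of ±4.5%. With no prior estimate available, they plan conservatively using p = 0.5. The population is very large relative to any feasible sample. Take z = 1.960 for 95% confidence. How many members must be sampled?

475

With p = 0.5, p(1−p) = 0.25.
n = z²·p(1−p)/E² = 1.960² × 0.2500 / 0.045² = 3.8416 × 0.2500 / 0.002025 ≈ 474.27.
Rounding up gives n = 475.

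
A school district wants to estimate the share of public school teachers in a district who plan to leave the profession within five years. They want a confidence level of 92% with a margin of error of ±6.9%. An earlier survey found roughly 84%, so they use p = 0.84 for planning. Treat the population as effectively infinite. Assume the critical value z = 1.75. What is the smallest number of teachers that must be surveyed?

With p = 0.84, p(1−p) = 0.1344.
n = z²·p(1−p)/E² = 1.75² × 0.1344 / 0.069² = 3.0625 × 0.1344 / 0.004761 ≈ 86.45.
Rounding up gives n = 87.

87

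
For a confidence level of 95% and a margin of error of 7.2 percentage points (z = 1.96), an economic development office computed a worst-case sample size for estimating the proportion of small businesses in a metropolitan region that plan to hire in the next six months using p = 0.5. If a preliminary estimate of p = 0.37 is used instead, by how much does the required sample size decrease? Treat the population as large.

13

Conservative (p = 0.5): n = 1.96² × 0.25 / 0.072² ≈ 185.26 → 186.
Using p = 0.37: p(1−p) = 0.2331, so n = 1.96² × 0.2331 / 0.072² ≈ 172.74 → 173.
Reduction: 186 − 173 = 13.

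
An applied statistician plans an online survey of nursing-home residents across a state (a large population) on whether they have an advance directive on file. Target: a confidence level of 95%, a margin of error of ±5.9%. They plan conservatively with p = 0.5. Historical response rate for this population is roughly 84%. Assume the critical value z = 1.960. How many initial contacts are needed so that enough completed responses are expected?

Completed interviews needed: n₀ = 1.960² × 0.2500 / 0.059² ≈ 275.90 → 276.
At an 84% response rate, contacts needed = 276 / 0.84 ≈ 328.57 → 329.

329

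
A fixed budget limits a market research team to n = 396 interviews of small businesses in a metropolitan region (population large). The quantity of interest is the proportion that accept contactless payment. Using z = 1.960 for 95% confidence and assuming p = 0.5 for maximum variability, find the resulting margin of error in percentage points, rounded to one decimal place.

4.9

SE(p̂) = √[p(1−p)/n] = √[0.2500/396] = 0.02513.
E = z × SE = 1.960 × 0.02513 = 0.04925, or 4.9 percentage points.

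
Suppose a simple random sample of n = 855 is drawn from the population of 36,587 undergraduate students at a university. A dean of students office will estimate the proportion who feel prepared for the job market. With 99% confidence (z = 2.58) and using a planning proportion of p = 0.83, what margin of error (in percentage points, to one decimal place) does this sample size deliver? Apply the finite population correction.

Finite-population factor: (N−n)/(N−1) = (36587−855)/(36587−1) = 0.9767.
SE(p̂) = √[p(1−p)/n · (N−n)/(N−1)] = √[0.1411/855 × 0.9767] = 0.01270.
E = z × SE = 2.58 × 0.01270 = 0.03275 ≈ 3.3 percentage points.

3.3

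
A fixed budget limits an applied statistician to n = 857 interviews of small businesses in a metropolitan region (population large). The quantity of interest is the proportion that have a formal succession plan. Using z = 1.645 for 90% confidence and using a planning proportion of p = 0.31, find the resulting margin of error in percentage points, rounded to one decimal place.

2.6

SE(p̂) = √[p(1−p)/n] = √[0.2139/857] = 0.01580.
E = z × SE = 1.645 × 0.01580 = 0.02599, or 2.6 percentage points.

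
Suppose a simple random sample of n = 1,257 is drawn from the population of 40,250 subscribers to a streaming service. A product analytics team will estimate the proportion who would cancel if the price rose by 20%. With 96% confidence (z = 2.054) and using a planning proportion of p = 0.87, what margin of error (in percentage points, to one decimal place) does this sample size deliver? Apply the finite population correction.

1.9

Finite-population factor: (N−n)/(N−1) = (40250−1257)/(40250−1) = 0.9688.
SE(p̂) = √[p(1−p)/n · (N−n)/(N−1)] = √[0.1131/1257 × 0.9688] = 0.00934.
E = z × SE = 2.054 × 0.00934 = 0.01918 ≈ 1.9 percentage points.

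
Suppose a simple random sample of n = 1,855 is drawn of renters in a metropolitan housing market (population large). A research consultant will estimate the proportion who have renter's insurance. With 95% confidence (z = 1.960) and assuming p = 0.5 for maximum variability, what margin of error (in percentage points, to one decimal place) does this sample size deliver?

SE(p̂) = √[p(1−p)/n] = √[0.2500/1855] = 0.01161.
E = z × SE = 1.960 × 0.01161 = 0.02275, or 2.3 percentage points.

2.3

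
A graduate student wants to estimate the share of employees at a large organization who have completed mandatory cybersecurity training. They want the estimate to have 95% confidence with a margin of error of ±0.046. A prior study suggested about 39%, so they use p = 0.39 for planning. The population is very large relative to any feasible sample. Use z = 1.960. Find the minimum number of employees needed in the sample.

432

With p = 0.39, p(1−p) = 0.2379.
n = z²·p(1−p)/E² = 1.960² × 0.2379 / 0.046² = 3.8416 × 0.2379 / 0.002116 ≈ 431.91.
Rounding up gives n = 432.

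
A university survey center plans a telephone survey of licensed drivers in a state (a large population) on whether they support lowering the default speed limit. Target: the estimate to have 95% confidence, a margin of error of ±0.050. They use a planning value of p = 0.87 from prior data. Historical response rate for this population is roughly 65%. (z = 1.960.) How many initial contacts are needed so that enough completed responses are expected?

268

Completed interviews needed: n₀ = 1.960² × 0.1131 / 0.050² ≈ 173.79 → 174.
At a 65% response rate, contacts needed = 174 / 0.65 ≈ 267.69 → 268.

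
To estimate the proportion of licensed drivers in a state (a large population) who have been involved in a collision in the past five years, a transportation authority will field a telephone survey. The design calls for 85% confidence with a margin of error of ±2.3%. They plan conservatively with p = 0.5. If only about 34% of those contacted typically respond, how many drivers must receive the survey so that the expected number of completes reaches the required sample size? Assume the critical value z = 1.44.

Completed interviews needed: n₀ = 1.44² × 0.2500 / 0.023² ≈ 979.96 → 980.
At a 34% response rate, contacts needed = 980 / 0.34 ≈ 2882.35 → 2883.

2883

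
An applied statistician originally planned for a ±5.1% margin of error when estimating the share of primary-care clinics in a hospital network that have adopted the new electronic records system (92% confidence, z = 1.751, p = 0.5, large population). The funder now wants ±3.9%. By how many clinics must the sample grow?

At ±5.1%: n = 1.751² × 0.2500 / 0.051² ≈ 294.69 → 295.
At ±3.9%: n = 1.751² × 0.2500 / 0.039² ≈ 503.94 → 504.
Additional respondents: 504 − 295 = 209.

209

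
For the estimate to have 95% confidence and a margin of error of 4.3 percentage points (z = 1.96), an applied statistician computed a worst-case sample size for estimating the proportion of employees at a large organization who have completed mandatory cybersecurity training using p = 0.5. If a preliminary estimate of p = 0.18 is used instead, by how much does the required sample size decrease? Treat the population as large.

Conservative (p = 0.5): n = 1.96² × 0.25 / 0.043² ≈ 519.42 → 520.
Using p = 0.18: p(1−p) = 0.1476, so n = 1.96² × 0.1476 / 0.043² ≈ 306.66 → 307.
Reduction: 520 − 307 = 213.

213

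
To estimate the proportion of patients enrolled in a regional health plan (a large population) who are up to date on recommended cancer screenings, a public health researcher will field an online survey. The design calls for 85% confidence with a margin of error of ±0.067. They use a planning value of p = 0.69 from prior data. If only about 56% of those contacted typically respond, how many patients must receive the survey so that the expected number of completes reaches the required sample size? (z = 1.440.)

177

Completed interviews needed: n₀ = 1.440² × 0.2139 / 0.067² ≈ 98.81 → 99.
At a 56% response rate, contacts needed = 99 / 0.56 ≈ 176.79 → 177.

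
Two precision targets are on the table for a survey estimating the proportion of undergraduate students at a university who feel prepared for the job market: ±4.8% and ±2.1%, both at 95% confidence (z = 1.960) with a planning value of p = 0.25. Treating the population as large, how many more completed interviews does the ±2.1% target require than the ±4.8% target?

1321

At ±4.8%: n = 1.960² × 0.1875 / 0.048² ≈ 312.63 → 313.
At ±2.1%: n = 1.960² × 0.1875 / 0.021² ≈ 1633.33 → 1634.
Additional respondents: 1634 − 313 = 1321.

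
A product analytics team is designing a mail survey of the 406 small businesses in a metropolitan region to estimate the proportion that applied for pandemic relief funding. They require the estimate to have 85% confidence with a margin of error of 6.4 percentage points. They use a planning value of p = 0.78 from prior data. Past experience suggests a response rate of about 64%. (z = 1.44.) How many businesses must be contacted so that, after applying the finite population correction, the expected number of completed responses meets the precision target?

113

Completed interviews needed (unadjusted): n₀ = 1.44² × 0.1716 / 0.064² ≈ 86.87 → 87.
FPC for N = 406: n = 87 / (1 + 86/406) = 87 / 1.2118 ≈ 71.79 → 72.
At a 64% response rate, contacts needed = 72 / 0.64 ≈ 112.50 → 113.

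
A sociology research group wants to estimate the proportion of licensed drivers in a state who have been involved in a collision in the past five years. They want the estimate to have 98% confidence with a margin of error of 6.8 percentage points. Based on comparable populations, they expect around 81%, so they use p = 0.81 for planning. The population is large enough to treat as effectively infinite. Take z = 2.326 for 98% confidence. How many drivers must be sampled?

181

With p = 0.81, p(1−p) = 0.1539.
n = z²·p(1−p)/E² = 2.326² × 0.1539 / 0.068² = 5.4103 × 0.1539 / 0.004624 ≈ 180.07.
Rounding up gives n = 181.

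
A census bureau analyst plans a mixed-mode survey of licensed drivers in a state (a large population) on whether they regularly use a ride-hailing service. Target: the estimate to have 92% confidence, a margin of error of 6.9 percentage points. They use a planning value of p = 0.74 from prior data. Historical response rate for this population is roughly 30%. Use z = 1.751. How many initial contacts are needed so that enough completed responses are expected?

Completed interviews needed: n₀ = 1.751² × 0.1924 / 0.069² ≈ 123.90 → 124.
At a 30% response rate, contacts needed = 124 / 0.30 ≈ 413.33 → 414.

414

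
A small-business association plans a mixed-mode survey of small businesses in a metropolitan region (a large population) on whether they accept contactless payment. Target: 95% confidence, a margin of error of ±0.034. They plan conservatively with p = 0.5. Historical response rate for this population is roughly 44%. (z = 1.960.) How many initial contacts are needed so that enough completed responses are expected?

Completed interviews needed: n₀ = 1.960² × 0.2500 / 0.034² ≈ 830.80 → 831.
At a 44% response rate, contacts needed = 831 / 0.44 ≈ 1888.64 → 1889.

1889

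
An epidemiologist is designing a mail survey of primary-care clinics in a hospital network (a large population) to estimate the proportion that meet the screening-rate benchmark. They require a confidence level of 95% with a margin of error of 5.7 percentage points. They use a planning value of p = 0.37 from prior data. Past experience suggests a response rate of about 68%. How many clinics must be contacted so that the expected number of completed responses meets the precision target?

For 95% confidence, z = 1.960.
Completed interviews needed: n₀ = 1.960² × 0.2331 / 0.057² ≈ 275.62 → 276.
At a 68% response rate, contacts needed = 276 / 0.68 ≈ 405.88 → 406.

406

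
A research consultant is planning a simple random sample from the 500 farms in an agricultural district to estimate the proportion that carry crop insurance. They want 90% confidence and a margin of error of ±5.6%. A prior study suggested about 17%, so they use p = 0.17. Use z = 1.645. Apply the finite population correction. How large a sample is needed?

Unadjusted: n₀ = 1.645² × 0.17 × 0.83 / 0.056² ≈ 121.75, so n₀ = 122.
Finite population correction with N = 500: n = n₀ / (1 + (n₀−1)/N) = 122 / (1 + 121/500) = 122 / 1.2420 ≈ 98.23.
Rounding up, n = 99.

99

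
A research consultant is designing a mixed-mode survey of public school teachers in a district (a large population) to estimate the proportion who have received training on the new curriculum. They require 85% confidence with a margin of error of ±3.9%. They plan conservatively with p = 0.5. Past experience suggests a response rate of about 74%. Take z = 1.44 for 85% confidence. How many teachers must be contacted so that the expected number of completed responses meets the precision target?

Completed interviews needed: n₀ = 1.44² × 0.2500 / 0.039² ≈ 340.83 → 341.
At a 74% response rate, contacts needed = 341 / 0.74 ≈ 460.81 → 461.

461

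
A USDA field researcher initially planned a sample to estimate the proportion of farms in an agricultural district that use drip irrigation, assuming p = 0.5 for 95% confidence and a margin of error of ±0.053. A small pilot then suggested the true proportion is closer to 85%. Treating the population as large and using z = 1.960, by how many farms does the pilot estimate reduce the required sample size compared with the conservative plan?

Conservative (p = 0.5): n = 1.960² × 0.25 / 0.053² ≈ 341.90 → 342.
Using p = 0.85: p(1−p) = 0.1275, so n = 1.960² × 0.1275 / 0.053² ≈ 174.37 → 175.
Reduction: 342 − 175 = 167.

167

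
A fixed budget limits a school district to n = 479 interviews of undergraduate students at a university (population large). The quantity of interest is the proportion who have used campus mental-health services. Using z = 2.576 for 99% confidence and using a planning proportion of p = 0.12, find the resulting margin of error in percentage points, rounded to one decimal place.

3.8

SE(p̂) = √[p(1−p)/n] = √[0.1056/479] = 0.01485.
E = z × SE = 2.576 × 0.01485 = 0.03825, or 3.8 percentage points.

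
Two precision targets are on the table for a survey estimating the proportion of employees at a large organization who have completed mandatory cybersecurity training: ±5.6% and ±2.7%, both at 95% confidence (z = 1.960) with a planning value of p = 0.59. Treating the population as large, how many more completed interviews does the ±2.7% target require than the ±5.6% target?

978

At ±5.6%: n = 1.960² × 0.2419 / 0.056² ≈ 296.33 → 297.
At ±2.7%: n = 1.960² × 0.2419 / 0.027² ≈ 1274.74 → 1275.
Additional respondents: 1275 − 297 = 978.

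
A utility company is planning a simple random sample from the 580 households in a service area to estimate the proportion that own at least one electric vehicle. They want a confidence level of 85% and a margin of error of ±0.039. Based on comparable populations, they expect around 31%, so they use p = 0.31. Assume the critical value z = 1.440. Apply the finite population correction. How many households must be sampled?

Unadjusted: n₀ = 1.440² × 0.31 × 0.69 / 0.039² ≈ 291.61, so n₀ = 292.
Finite population correction with N = 580: n = n₀ / (1 + (n₀−1)/N) = 292 / (1 + 291/580) = 292 / 1.5017 ≈ 194.44.
Rounding up, n = 195.

195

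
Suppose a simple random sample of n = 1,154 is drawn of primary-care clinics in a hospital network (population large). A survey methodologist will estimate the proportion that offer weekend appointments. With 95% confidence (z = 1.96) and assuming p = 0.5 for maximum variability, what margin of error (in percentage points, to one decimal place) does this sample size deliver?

SE(p̂) = √[p(1−p)/n] = √[0.2500/1154] = 0.01472.
E = z × SE = 1.96 × 0.01472 = 0.02885, or 2.9 percentage points.

2.9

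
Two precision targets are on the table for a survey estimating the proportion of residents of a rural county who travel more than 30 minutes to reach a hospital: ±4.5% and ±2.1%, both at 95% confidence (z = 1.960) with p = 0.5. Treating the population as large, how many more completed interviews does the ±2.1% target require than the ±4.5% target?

1703

At ±4.5%: n = 1.960² × 0.2500 / 0.045² ≈ 474.27 → 475.
At ±2.1%: n = 1.960² × 0.2500 / 0.021² ≈ 2177.78 → 2178.
Additional respondents: 2178 − 475 = 1703.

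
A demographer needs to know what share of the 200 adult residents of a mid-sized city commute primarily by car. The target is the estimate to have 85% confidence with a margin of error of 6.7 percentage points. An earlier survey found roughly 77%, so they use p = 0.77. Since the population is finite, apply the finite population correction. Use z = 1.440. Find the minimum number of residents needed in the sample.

59

Unadjusted: n₀ = 1.440² × 0.77 × 0.23 / 0.067² ≈ 81.81, so n₀ = 82.
Finite population correction with N = 200: n = n₀ / (1 + (n₀−1)/N) = 82 / (1 + 81/200) = 82 / 1.4050 ≈ 58.36.
Rounding up, n = 59.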